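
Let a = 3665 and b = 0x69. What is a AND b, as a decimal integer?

65

3665 = 111001010001
0x69 = 000001101001
AND → 000001000001 = 65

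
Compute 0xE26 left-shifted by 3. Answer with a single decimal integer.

0xE26 = 000111000100110
shift left by 3 → 111000100110000 = 28976
(equivalently, 3622 × 2^3 = 3622 × 8)

28976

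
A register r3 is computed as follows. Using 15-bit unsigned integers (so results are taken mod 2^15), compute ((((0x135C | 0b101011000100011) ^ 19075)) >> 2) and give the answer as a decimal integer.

0x135C = 001001101011100
0b101011000100011 = 101011000100011
→ | → 101011101111111 = 22399
19075 = 100101010000011
→ ^ → 001110111111100 = 7676
→ >> 2 → 000011101111111 = 1919

1919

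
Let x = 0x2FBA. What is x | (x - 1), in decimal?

x = 10111110111010 = 12218
x - 1 = 10111110111001
OR    = 10111110111011 = 12219
(x | (x - 1) sets all bits below the lowest set bit.)

12219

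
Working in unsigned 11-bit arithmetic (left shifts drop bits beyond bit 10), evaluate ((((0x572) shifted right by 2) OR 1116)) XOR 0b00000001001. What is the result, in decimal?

1365

0x572 = 10101110010
→ shifted right by 2 → 00101011100 = 348
1116 = 10001011100
→ OR → 10101011100 = 1372
0b00000001001 = 00000001001
→ XOR → 10101010101 = 1365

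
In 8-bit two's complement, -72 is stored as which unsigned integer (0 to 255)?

184

72 in 8 bits: 01001000
Invert: 10110111
Add 1:  10111000 = 184
(Check: 2^8 - 72 = 256 - 72 = 184.)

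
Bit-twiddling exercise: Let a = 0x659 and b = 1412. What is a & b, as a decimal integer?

0x659 = 11001011001
1412 = 10110000100
AND → 10000000000 = 1024

1024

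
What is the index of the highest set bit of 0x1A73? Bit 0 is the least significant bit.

12

0x1A73 = 1101001110011
The topmost 1 is at position 12 (since 2^12 = 4096 ≤ 6771 < 8192).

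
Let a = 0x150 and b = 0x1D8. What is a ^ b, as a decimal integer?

136

0x150 = 101010000
0x1D8 = 111011000
XOR → 010001000 = 136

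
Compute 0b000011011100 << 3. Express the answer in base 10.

x = 00011011100
shift left by 3 → 11011100000 = 1760
(equivalently, 220 × 2^3 = 220 × 8)

1760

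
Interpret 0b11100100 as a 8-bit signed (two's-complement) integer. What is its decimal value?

-28

pattern = 11100100 (MSB is 1 ⇒ negative)
Invert: 00011011, add 1 → 00011100 = 28, so the value is -28.
(Equivalently: 228 - 2^8 = 228 - 256 = -28.)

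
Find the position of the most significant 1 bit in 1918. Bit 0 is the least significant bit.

10

1918 = 11101111110
The topmost 1 is at position 10 (since 2^10 = 1024 ≤ 1918 < 2048).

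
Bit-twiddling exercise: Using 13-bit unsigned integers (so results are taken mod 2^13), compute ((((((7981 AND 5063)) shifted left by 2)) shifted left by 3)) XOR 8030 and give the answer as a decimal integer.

8190

7981 = 1111100101101
5063 = 1001111000111
→ AND → 1001100000101 = 4869
→ shifted left by 2 (mod 2^13) → 0110000010100 = 3092
→ shifted left by 3 (mod 2^13) → 0000010100000 = 160
8030 = 1111101011110
→ XOR → 1111111111110 = 8190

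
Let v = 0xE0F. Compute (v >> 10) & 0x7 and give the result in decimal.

v = 0111000001111
Shift right by 10: 011
Mask low 3 bits: 011 = 3

3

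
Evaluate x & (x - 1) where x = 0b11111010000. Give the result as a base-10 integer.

1984

x = 11111010000 = 2000
x - 1 = 11111001111
AND   = 11111000000 = 1984
(x & (x - 1) clears the lowest set bit of x.)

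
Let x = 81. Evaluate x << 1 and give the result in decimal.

162

81 = 01010001
shift left by 1 → 10100010 = 162
(equivalently, 81 × 2^1 = 81 × 2)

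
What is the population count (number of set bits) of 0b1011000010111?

n = 1011000010111
Count the 1s: 1 + 1 + 1 + 1 + 1 + 1 + 1 = 7

7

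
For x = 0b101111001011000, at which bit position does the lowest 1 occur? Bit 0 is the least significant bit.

3

0b101111001011000 = 101111001011000
Trailing zeros: 3, so the lowest set bit is bit 3 (value 8).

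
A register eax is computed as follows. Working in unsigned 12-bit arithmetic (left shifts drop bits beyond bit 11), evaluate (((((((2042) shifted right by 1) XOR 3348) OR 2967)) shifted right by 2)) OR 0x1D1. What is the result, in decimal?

1023

2042 = 011111111010
→ shifted right by 1 → 001111111101 = 1021
3348 = 110100010100
→ XOR → 111011101001 = 3817
2967 = 101110010111
→ OR → 111111111111 = 4095
→ shifted right by 2 → 001111111111 = 1023
0x1D1 = 000111010001
→ OR → 001111111111 = 1023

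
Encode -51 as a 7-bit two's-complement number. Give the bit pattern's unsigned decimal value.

77

51 in 7 bits: 0110011
Invert: 1001100
Add 1:  1001101 = 77
(Check: 2^7 - 51 = 128 - 51 = 77.)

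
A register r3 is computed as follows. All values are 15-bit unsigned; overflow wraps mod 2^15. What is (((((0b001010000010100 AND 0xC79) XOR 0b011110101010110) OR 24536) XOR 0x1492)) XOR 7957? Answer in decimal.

29785

0b001010000010100 = 001010000010100
0xC79 = 000110001111001
→ AND → 000010000010000 = 1040
0b011110101010110 = 011110101010110
→ XOR → 011100101000110 = 14662
24536 = 101111111011000
→ OR → 111111111011110 = 32734
0x1492 = 001010010010010
→ XOR → 110101101001100 = 27468
7957 = 001111100010101
→ XOR → 111010001011001 = 29785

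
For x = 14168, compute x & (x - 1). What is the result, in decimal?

14160

x = 11011101011000 = 14168
x - 1 = 11011101010111
AND   = 11011101010000 = 14160
(x & (x - 1) clears the lowest set bit of x.)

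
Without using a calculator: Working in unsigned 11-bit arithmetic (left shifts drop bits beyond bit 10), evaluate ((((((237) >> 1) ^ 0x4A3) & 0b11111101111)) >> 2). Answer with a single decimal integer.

237 = 00011101101
→ >> 1 → 00001110110 = 118
0x4A3 = 10010100011
→ ^ → 10011010101 = 1237
0b11111101111 = 11111101111
→ & → 10011000101 = 1221
→ >> 2 → 00100110001 = 305

305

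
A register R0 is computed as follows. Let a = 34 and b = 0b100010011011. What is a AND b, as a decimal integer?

2

34 = 000000100010
b = 100010011011
AND → 000000000010 = 2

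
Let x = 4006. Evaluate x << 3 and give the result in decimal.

32048

4006 = 000111110100110
shift left by 3 → 111110100110000 = 32048
(equivalently, 4006 × 2^3 = 4006 × 8)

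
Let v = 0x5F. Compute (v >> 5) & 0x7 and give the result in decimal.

v = 001011111
Shift right by 5: 0010
Mask low 3 bits: 010 = 2

2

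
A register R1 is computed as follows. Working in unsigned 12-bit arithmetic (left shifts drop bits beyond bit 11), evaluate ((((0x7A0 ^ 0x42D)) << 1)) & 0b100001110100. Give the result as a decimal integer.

0x7A0 = 011110100000
0x42D = 010000101101
→ ^ → 001110001101 = 909
→ << 1 (mod 2^12) → 011100011010 = 1818
0b100001110100 = 100001110100
→ & → 000000010000 = 16

16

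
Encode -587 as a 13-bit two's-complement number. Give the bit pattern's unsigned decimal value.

7605

587 in 13 bits: 0001001001011
Invert: 1110110110100
Add 1:  1110110110101 = 7605
(Check: 2^13 - 587 = 8192 - 587 = 7605.)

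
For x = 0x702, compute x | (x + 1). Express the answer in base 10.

1795

x = 11100000010 = 1794
x + 1 = 11100000011
OR    = 11100000011 = 1795
(x | (x + 1) sets the lowest cleared bit.)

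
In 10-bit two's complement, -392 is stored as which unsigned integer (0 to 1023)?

632

392 in 10 bits: 0110001000
Invert: 1001110111
Add 1:  1001111000 = 632
(Check: 2^10 - 392 = 1024 - 392 = 632.)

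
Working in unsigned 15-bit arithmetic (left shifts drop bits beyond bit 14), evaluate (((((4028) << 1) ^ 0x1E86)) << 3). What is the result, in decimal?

4080

4028 = 000111110111100
→ << 1 (mod 2^15) → 001111101111000 = 8056
0x1E86 = 001111010000110
→ ^ → 000000111111110 = 510
→ << 3 (mod 2^15) → 000111111110000 = 4080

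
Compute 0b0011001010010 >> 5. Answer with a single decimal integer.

50

x = 11001010010
shift right by 5 → 00000110010 = 50
(equivalently, floor(1618 / 32))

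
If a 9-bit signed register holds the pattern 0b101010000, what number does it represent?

-176

pattern = 101010000 (MSB is 1 ⇒ negative)
Invert: 010101111, add 1 → 010110000 = 176, so the value is -176.
(Equivalently: 336 - 2^9 = 336 - 512 = -176.)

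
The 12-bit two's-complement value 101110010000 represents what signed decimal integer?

pattern = 101110010000 (MSB is 1 ⇒ negative)
Invert: 010001101111, add 1 → 010001110000 = 1136, so the value is -1136.
(Equivalently: 2960 - 2^12 = 2960 - 4096 = -1136.)

-1136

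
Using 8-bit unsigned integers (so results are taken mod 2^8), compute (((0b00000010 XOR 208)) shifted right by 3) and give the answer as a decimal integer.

26

0b00000010 = 00000010
208 = 11010000
→ XOR → 11010010 = 210
→ shifted right by 3 → 00011010 = 26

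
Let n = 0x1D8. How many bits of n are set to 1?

5

0x1D8 = 111011000
Count the 1s: 1 + 1 + 1 + 1 + 1 = 5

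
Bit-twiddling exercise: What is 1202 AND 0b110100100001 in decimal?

1202 = 010010110010
b = 110100100001
AND → 010000100000 = 1056

1056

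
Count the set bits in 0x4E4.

0x4E4 = 10011100100
Count the 1s: 1 + 1 + 1 + 1 + 1 = 5

5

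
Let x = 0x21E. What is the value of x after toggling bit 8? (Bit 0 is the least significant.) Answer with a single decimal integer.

x = 001000011110
bit 8 is currently 0; toggle it via x ^ (1 << 8) = x ^ 256
→ 001100011110 = 798

798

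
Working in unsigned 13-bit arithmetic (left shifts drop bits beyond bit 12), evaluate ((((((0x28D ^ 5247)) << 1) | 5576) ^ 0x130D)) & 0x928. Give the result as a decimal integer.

0x28D = 0001010001101
5247 = 1010001111111
→ ^ → 1011011110010 = 5874
→ << 1 (mod 2^13) → 0110111100100 = 3556
5576 = 1010111001000
→ | → 1110111101100 = 7660
0x130D = 1001100001101
→ ^ → 0111011100001 = 3809
0x928 = 0100100101000
→ & → 0100000100000 = 2080

2080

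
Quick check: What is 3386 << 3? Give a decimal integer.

27088

3386 = 000110100111010
shift left by 3 → 110100111010000 = 27088
(equivalently, 3386 × 2^3 = 3386 × 8)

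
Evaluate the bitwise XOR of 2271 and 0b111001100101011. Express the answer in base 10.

2271 = 000100011011111
b = 111001100101011
XOR → 111101111110100 = 31732

31732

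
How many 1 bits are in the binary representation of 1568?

1568 = 11000100000
Count the 1s: 1 + 1 + 1 = 3

3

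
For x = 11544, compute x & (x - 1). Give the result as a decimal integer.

x = 10110100011000 = 11544
x - 1 = 10110100010111
AND   = 10110100010000 = 11536
(x & (x - 1) clears the lowest set bit of x.)

11536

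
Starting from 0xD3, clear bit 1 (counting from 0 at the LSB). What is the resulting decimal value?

209

x = 0011010011
bit 1 is currently 1; clear it via x & ~(1 << 1) = x & ~2
→ 0011010001 = 209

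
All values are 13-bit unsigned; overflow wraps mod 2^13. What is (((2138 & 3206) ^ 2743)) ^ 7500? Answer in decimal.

8185

2138 = 0100001011010
3206 = 0110010000110
→ & → 0100000000010 = 2050
2743 = 0101010110111
→ ^ → 0001010110101 = 693
7500 = 1110101001100
→ ^ → 1111111111001 = 8185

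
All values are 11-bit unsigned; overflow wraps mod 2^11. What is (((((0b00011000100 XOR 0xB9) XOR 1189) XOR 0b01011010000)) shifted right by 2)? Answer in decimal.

0b00011000100 = 00011000100
0xB9 = 00010111001
→ XOR → 00001111101 = 125
1189 = 10010100101
→ XOR → 10011011000 = 1240
0b01011010000 = 01011010000
→ XOR → 11000001000 = 1544
→ shifted right by 2 → 00110000010 = 386

386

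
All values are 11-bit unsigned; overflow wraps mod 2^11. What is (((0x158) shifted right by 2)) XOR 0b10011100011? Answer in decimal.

0x158 = 00101011000
→ shifted right by 2 → 00001010110 = 86
0b10011100011 = 10011100011
→ XOR → 10010110101 = 1205

1205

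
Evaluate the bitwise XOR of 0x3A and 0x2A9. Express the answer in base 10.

659

0x3A = 0000111010
0x2A9 = 1010101001
XOR → 1010010011 = 659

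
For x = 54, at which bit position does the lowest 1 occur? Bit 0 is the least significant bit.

54 = 110110
Trailing zeros: 1, so the lowest set bit is bit 1 (value 2).

1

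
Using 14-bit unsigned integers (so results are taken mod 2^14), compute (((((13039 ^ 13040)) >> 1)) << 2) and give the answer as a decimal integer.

60

13039 = 11001011101111
13040 = 11001011110000
→ ^ → 00000000011111 = 31
→ >> 1 → 00000000001111 = 15
→ << 2 (mod 2^14) → 00000000111100 = 60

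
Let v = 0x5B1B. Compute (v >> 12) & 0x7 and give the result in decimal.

v = 101101100011011
Shift right by 12: 101
Mask low 3 bits: 101 = 5

5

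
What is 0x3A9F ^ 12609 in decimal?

0x3A9F = 11101010011111
12609 = 11000101000001
XOR → 00101111011110 = 3038

3038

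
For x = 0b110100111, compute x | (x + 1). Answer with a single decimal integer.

x = 110100111 = 423
x + 1 = 110101000
OR    = 110101111 = 431
(x | (x + 1) sets the lowest cleared bit.)

431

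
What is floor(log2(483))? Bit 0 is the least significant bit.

483 = 111100011
The topmost 1 is at position 8 (since 2^8 = 256 ≤ 483 < 512).

8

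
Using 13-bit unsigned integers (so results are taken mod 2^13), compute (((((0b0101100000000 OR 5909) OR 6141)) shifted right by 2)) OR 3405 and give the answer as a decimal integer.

0b0101100000000 = 0101100000000
5909 = 1011100010101
→ OR → 1111100010101 = 7957
6141 = 1011111111101
→ OR → 1111111111101 = 8189
→ shifted right by 2 → 0011111111111 = 2047
3405 = 0110101001101
→ OR → 0111111111111 = 4095

4095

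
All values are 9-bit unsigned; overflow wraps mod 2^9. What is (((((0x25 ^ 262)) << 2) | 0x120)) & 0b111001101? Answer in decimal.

396

0x25 = 000100101
262 = 100000110
→ ^ → 100100011 = 291
→ << 2 (mod 2^9) → 010001100 = 140
0x120 = 100100000
→ | → 110101100 = 428
0b111001101 = 111001101
→ & → 110001100 = 396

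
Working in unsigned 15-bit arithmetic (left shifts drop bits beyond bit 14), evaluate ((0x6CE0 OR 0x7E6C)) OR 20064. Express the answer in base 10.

0x6CE0 = 110110011100000
0x7E6C = 111111001101100
→ OR → 111111011101100 = 32492
20064 = 100111001100000
→ OR → 111111011101100 = 32492

32492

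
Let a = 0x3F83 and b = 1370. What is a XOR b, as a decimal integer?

15065

0x3F83 = 11111110000011
1370 = 00010101011010
XOR → 11101011011001 = 15065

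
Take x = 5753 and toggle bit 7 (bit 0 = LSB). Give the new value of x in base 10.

5881

x = 1011001111001
bit 7 is currently 0; toggle it via x ^ (1 << 7) = x ^ 128
→ 1011011111001 = 5881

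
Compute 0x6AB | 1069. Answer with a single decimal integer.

1711

0x6AB = 11010101011
1069 = 10000101101
 OR → 11010101111 = 1711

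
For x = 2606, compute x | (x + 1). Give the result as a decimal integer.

x = 101000101110 = 2606
x + 1 = 101000101111
OR    = 101000101111 = 2607
(x | (x + 1) sets the lowest cleared bit.)

2607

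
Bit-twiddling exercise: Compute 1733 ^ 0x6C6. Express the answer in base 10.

3

1733 = 11011000101
0x6C6 = 11011000110
XOR → 00000000011 = 3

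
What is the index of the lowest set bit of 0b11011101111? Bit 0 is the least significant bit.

0b11011101111 = 11011101111
Trailing zeros: 0, so the lowest set bit is bit 0 (value 1).

0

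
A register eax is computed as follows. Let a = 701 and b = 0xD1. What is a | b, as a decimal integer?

765

701 = 1010111101
0xD1 = 0011010001
 OR → 1011111101 = 765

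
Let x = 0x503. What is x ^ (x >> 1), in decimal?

1922

x = 10100000011 = 1283
x>>1 = 01010000001
XOR  = 11110000010 = 1922
(x ^ (x >> 1) gives the standard binary-reflected Gray code of x.)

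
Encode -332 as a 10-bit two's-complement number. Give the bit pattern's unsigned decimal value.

332 in 10 bits: 0101001100
Invert: 1010110011
Add 1:  1010110100 = 692
(Check: 2^10 - 332 = 1024 - 332 = 692.)

692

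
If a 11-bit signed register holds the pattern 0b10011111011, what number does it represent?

-773

pattern = 10011111011 (MSB is 1 ⇒ negative)
Invert: 01100000100, add 1 → 01100000101 = 773, so the value is -773.
(Equivalently: 1275 - 2^11 = 1275 - 2048 = -773.)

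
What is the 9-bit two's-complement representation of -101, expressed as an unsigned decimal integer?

101 in 9 bits: 001100101
Invert: 110011010
Add 1:  110011011 = 411
(Check: 2^9 - 101 = 512 - 101 = 411.)

411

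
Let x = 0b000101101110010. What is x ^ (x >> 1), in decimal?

3787

x = 101101110010 = 2930
x>>1 = 010110111001
XOR  = 111011001011 = 3787
(x ^ (x >> 1) gives the standard binary-reflected Gray code of x.)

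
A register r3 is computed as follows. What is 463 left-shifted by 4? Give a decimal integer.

7408

463 = 0000111001111
shift left by 4 → 1110011110000 = 7408
(equivalently, 463 × 2^4 = 463 × 16)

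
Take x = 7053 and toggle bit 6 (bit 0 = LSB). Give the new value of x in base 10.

x = 001101110001101
bit 6 is currently 0; toggle it via x ^ (1 << 6) = x ^ 64
→ 001101111001101 = 7117

7117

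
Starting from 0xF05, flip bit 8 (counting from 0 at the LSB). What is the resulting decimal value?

x = 00111100000101
bit 8 is currently 1; toggle it via x ^ (1 << 8) = x ^ 256
→ 00111000000101 = 3589

3589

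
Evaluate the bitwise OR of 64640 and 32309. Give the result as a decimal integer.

64640 = 1111110010000000
32309 = 0111111000110101
 OR → 1111111010110101 = 65205

65205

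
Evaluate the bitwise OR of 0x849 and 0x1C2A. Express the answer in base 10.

0x849 = 0100001001001
0x1C2A = 1110000101010
 OR → 1110001101011 = 7275

7275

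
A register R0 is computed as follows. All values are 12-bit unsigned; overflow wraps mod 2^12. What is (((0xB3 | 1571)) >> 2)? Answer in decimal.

0xB3 = 000010110011
1571 = 011000100011
→ | → 011010110011 = 1715
→ >> 2 → 000110101100 = 428

428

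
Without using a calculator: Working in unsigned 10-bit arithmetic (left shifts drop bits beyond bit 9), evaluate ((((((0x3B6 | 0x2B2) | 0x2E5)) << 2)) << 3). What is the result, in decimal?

736

0x3B6 = 1110110110
0x2B2 = 1010110010
→ | → 1110110110 = 950
0x2E5 = 1011100101
→ | → 1111110111 = 1015
→ << 2 (mod 2^10) → 1111011100 = 988
→ << 3 (mod 2^10) → 1011100000 = 736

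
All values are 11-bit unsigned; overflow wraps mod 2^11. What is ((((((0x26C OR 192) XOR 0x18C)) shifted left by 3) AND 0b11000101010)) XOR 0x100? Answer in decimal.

768

0x26C = 01001101100
192 = 00011000000
→ OR → 01011101100 = 748
0x18C = 00110001100
→ XOR → 01101100000 = 864
→ shifted left by 3 (mod 2^11) → 01100000000 = 768
0b11000101010 = 11000101010
→ AND → 01000000000 = 512
0x100 = 00100000000
→ XOR → 01100000000 = 768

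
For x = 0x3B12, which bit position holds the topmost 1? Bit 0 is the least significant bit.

0x3B12 = 11101100010010
The topmost 1 is at position 13 (since 2^13 = 8192 ≤ 15122 < 16384).

13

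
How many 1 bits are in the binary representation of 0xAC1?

5

0xAC1 = 101011000001
Count the 1s: 1 + 1 + 1 + 1 + 1 = 5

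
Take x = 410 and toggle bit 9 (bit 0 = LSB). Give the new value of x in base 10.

922

x = 0110011010
bit 9 is currently 0; toggle it via x ^ (1 << 9) = x ^ 512
→ 1110011010 = 922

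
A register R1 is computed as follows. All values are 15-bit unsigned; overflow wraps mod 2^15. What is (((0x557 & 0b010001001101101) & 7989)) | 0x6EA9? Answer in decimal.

0x557 = 000010101010111
0b010001001101101 = 010001001101101
→ & → 000000001000101 = 69
7989 = 001111100110101
→ & → 000000000000101 = 5
0x6EA9 = 110111010101001
→ | → 110111010101101 = 28333

28333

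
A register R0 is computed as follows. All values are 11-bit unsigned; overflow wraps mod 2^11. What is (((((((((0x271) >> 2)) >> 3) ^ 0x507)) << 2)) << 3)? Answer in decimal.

640

0x271 = 01001110001
→ >> 2 → 00010011100 = 156
→ >> 3 → 00000010011 = 19
0x507 = 10100000111
→ ^ → 10100010100 = 1300
→ << 2 (mod 2^11) → 10001010000 = 1104
→ << 3 (mod 2^11) → 01010000000 = 640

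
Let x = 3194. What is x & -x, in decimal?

2

x = 110001111010 = 3194
-x (two's complement) = …001110000110
AND   = 000000000010 = 2
(x & -x isolates the lowest set bit of x.)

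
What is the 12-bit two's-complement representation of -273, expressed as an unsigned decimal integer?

273 in 12 bits: 000100010001
Invert: 111011101110
Add 1:  111011101111 = 3823
(Check: 2^12 - 273 = 4096 - 273 = 3823.)

3823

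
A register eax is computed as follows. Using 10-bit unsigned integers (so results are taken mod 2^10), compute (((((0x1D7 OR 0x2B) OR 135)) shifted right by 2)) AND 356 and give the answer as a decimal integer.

100

0x1D7 = 0111010111
0x2B = 0000101011
→ OR → 0111111111 = 511
135 = 0010000111
→ OR → 0111111111 = 511
→ shifted right by 2 → 0001111111 = 127
356 = 0101100100
→ AND → 0001100100 = 100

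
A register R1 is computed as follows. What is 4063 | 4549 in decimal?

4063 = 0111111011111
4549 = 1000111000101
 OR → 1111111011111 = 8159

8159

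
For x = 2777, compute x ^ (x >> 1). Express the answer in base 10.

x = 101011011001 = 2777
x>>1 = 010101101100
XOR  = 111110110101 = 4021
(x ^ (x >> 1) gives the standard binary-reflected Gray code of x.)

4021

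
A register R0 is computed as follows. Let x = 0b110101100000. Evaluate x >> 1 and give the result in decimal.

x = 110101100000
shift right by 1 → 011010110000 = 1712
(equivalently, floor(3424 / 2))

1712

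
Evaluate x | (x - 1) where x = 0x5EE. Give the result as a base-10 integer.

1519

x = 10111101110 = 1518
x - 1 = 10111101101
OR    = 10111101111 = 1519
(x | (x - 1) sets all bits below the lowest set bit.)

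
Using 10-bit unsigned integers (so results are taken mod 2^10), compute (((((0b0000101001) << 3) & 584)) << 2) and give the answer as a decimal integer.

0b0000101001 = 0000101001
→ << 3 (mod 2^10) → 0101001000 = 328
584 = 1001001000
→ & → 0001001000 = 72
→ << 2 (mod 2^10) → 0100100000 = 288

288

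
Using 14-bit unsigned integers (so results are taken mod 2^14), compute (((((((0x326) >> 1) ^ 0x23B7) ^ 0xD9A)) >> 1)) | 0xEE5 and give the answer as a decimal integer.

0x326 = 00001100100110
→ >> 1 → 00000110010011 = 403
0x23B7 = 10001110110111
→ ^ → 10001000100100 = 8740
0xD9A = 00110110011010
→ ^ → 10111110111110 = 12222
→ >> 1 → 01011111011111 = 6111
0xEE5 = 00111011100101
→ | → 01111111111111 = 8191

8191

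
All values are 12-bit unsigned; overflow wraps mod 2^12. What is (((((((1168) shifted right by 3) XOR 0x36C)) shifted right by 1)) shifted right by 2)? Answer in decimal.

127

1168 = 010010010000
→ shifted right by 3 → 000010010010 = 146
0x36C = 001101101100
→ XOR → 001111111110 = 1022
→ shifted right by 1 → 000111111111 = 511
→ shifted right by 2 → 000001111111 = 127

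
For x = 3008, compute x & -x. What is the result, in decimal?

64

x = 101111000000 = 3008
-x (two's complement) = …010001000000
AND   = 000001000000 = 64
(x & -x isolates the lowest set bit of x.)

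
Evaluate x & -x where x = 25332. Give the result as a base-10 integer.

4

x = 110001011110100 = 25332
-x (two's complement) = …001110100001100
AND   = 000000000000100 = 4
(x & -x isolates the lowest set bit of x.)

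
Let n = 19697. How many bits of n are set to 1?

8

19697 = 100110011110001
Count the 1s: 1 + 1 + 1 + 1 + 1 + 1 + 1 + 1 = 8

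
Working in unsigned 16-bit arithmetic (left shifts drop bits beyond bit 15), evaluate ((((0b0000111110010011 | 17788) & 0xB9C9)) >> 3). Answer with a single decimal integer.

313

0b0000111110010011 = 0000111110010011
17788 = 0100010101111100
→ | → 0100111111111111 = 20479
0xB9C9 = 1011100111001001
→ & → 0000100111001001 = 2505
→ >> 3 → 0000000100111001 = 313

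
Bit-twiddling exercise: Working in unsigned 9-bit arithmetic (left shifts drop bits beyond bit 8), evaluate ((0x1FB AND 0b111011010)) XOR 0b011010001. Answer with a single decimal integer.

267

0x1FB = 111111011
0b111011010 = 111011010
→ AND → 111011010 = 474
0b011010001 = 011010001
→ XOR → 100001011 = 267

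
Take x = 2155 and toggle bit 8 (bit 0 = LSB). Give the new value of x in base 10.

2411

x = 100001101011
bit 8 is currently 0; toggle it via x ^ (1 << 8) = x ^ 256
→ 100101101011 = 2411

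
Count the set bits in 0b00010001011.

4

n = 10001011
Count the 1s: 1 + 1 + 1 + 1 = 4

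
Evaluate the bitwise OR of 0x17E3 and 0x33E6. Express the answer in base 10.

14311

0x17E3 = 01011111100011
0x33E6 = 11001111100110
 OR → 11011111100111 = 14311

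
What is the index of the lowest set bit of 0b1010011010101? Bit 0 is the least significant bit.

0

0b1010011010101 = 1010011010101
Trailing zeros: 0, so the lowest set bit is bit 0 (value 1).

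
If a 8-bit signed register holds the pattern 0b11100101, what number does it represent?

pattern = 11100101 (MSB is 1 ⇒ negative)
Invert: 00011010, add 1 → 00011011 = 27, so the value is -27.
(Equivalently: 229 - 2^8 = 229 - 256 = -27.)

-27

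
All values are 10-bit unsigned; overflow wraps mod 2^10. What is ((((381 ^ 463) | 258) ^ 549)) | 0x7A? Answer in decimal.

1023

381 = 0101111101
463 = 0111001111
→ ^ → 0010110010 = 178
258 = 0100000010
→ | → 0110110010 = 434
549 = 1000100101
→ ^ → 1110010111 = 919
0x7A = 0001111010
→ | → 1111111111 = 1023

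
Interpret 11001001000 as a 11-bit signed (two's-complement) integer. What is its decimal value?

pattern = 11001001000 (MSB is 1 ⇒ negative)
Invert: 00110110111, add 1 → 00110111000 = 440, so the value is -440.
(Equivalently: 1608 - 2^11 = 1608 - 2048 = -440.)

-440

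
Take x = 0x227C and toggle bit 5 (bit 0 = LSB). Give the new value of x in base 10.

x = 10001001111100
bit 5 is currently 1; toggle it via x ^ (1 << 5) = x ^ 32
→ 10001001011100 = 8796

8796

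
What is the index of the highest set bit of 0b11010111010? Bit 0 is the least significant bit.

0b11010111010 = 11010111010
The topmost 1 is at position 10 (since 2^10 = 1024 ≤ 1722 < 2048).

10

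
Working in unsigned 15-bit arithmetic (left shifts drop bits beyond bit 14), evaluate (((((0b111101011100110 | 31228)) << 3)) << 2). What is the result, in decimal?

32704

0b111101011100110 = 111101011100110
31228 = 111100111111100
→ | → 111101111111110 = 31742
→ << 3 (mod 2^15) → 101111111110000 = 24560
→ << 2 (mod 2^15) → 111111111000000 = 32704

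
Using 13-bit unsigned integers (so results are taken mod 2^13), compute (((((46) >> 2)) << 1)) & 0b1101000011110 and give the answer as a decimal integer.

22

46 = 0000000101110
→ >> 2 → 0000000001011 = 11
→ << 1 (mod 2^13) → 0000000010110 = 22
0b1101000011110 = 1101000011110
→ & → 0000000010110 = 22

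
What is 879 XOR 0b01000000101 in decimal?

362

879 = 1101101111
b = 1000000101
XOR → 0101101010 = 362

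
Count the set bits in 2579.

5

2579 = 101000010011
Count the 1s: 1 + 1 + 1 + 1 + 1 = 5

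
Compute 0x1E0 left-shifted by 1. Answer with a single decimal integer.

960

0x1E0 = 0111100000
shift left by 1 → 1111000000 = 960
(equivalently, 480 × 2^1 = 480 × 2)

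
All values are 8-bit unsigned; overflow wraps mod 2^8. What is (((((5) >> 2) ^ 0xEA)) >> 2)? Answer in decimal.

58

5 = 00000101
→ >> 2 → 00000001 = 1
0xEA = 11101010
→ ^ → 11101011 = 235
→ >> 2 → 00111010 = 58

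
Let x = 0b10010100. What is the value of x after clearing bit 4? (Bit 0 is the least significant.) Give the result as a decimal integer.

x = 10010100
bit 4 is currently 1; clear it via x & ~(1 << 4) = x & ~16
→ 10000100 = 132

132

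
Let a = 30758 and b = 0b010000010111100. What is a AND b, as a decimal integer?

30758 = 111100000100110
b = 010000010111100
AND → 010000000100100 = 8228

8228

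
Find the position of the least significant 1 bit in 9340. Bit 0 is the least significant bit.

9340 = 10010001111100
Trailing zeros: 2, so the lowest set bit is bit 2 (value 4).

2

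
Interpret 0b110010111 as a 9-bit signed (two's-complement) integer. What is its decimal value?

-105

pattern = 110010111 (MSB is 1 ⇒ negative)
Invert: 001101000, add 1 → 001101001 = 105, so the value is -105.
(Equivalently: 407 - 2^9 = 407 - 512 = -105.)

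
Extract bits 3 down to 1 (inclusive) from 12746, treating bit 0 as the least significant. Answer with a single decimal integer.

v = 0011000111001010
Shift right by 1: 001100011100101
Mask low 3 bits: 101 = 5

5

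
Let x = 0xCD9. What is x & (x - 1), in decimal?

x = 110011011001 = 3289
x - 1 = 110011011000
AND   = 110011011000 = 3288
(x & (x - 1) clears the lowest set bit of x.)

3288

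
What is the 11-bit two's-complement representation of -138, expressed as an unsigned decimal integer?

138 in 11 bits: 00010001010
Invert: 11101110101
Add 1:  11101110110 = 1910
(Check: 2^11 - 138 = 2048 - 138 = 1910.)

1910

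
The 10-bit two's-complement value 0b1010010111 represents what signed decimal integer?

pattern = 1010010111 (MSB is 1 ⇒ negative)
Invert: 0101101000, add 1 → 0101101001 = 361, so the value is -361.
(Equivalently: 663 - 2^10 = 663 - 1024 = -361.)

-361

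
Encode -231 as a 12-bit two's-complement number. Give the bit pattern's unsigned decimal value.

3865

231 in 12 bits: 000011100111
Invert: 111100011000
Add 1:  111100011001 = 3865
(Check: 2^12 - 231 = 4096 - 231 = 3865.)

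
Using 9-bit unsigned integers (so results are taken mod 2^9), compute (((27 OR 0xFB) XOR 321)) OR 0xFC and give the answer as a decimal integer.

510

27 = 000011011
0xFB = 011111011
→ OR → 011111011 = 251
321 = 101000001
→ XOR → 110111010 = 442
0xFC = 011111100
→ OR → 111111110 = 510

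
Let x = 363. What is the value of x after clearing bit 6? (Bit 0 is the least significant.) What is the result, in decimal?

x = 000101101011
bit 6 is currently 1; clear it via x & ~(1 << 6) = x & ~64
→ 000100101011 = 299

299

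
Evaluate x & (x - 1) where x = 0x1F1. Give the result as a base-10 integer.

x = 111110001 = 497
x - 1 = 111110000
AND   = 111110000 = 496
(x & (x - 1) clears the lowest set bit of x.)

496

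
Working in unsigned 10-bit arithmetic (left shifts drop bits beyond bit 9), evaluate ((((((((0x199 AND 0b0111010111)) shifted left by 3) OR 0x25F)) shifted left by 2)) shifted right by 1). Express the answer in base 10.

0x199 = 0110011001
0b0111010111 = 0111010111
→ AND → 0110010001 = 401
→ shifted left by 3 (mod 2^10) → 0010001000 = 136
0x25F = 1001011111
→ OR → 1011011111 = 735
→ shifted left by 2 (mod 2^10) → 1101111100 = 892
→ shifted right by 1 → 0110111110 = 446

446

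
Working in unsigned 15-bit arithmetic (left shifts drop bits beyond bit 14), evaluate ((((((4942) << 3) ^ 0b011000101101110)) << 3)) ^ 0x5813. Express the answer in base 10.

227

4942 = 001001101001110
→ << 3 (mod 2^15) → 001101001110000 = 6768
0b011000101101110 = 011000101101110
→ ^ → 010101100011110 = 11038
→ << 3 (mod 2^15) → 101100011110000 = 22768
0x5813 = 101100000010011
→ ^ → 000000011100011 = 227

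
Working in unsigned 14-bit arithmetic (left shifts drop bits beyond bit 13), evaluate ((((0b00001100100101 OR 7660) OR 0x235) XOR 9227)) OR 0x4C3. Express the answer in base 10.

0b00001100100101 = 00001100100101
7660 = 01110111101100
→ OR → 01111111101101 = 8173
0x235 = 00001000110101
→ OR → 01111111111101 = 8189
9227 = 10010000001011
→ XOR → 11101111110110 = 15350
0x4C3 = 00010011000011
→ OR → 11111111110111 = 16375

16375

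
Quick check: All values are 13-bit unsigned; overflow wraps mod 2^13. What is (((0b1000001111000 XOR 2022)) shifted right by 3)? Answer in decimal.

0b1000001111000 = 1000001111000
2022 = 0011111100110
→ XOR → 1011110011110 = 6046
→ shifted right by 3 → 0001011110011 = 755

755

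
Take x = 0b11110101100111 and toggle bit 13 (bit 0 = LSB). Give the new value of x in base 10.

x = 11110101100111
bit 13 is currently 1; toggle it via x ^ (1 << 13) = x ^ 8192
→ 01110101100111 = 7527

7527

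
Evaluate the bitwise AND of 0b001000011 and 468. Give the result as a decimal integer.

64

a = 001000011
468 = 111010100
AND → 001000000 = 64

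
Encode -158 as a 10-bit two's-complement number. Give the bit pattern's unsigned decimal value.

158 in 10 bits: 0010011110
Invert: 1101100001
Add 1:  1101100010 = 866
(Check: 2^10 - 158 = 1024 - 158 = 866.)

866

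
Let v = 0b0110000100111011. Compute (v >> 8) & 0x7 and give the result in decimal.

v = 0110000100111011
Shift right by 8: 01100001
Mask low 3 bits: 001 = 1

1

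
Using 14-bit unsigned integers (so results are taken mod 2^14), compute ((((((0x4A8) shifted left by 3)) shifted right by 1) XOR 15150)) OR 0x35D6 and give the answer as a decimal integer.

15838

0x4A8 = 00010010101000
→ shifted left by 3 (mod 2^14) → 10010101000000 = 9536
→ shifted right by 1 → 01001010100000 = 4768
15150 = 11101100101110
→ XOR → 10100110001110 = 10638
0x35D6 = 11010111010110
→ OR → 11110111011110 = 15838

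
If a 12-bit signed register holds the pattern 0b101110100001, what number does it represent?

-1119

pattern = 101110100001 (MSB is 1 ⇒ negative)
Invert: 010001011110, add 1 → 010001011111 = 1119, so the value is -1119.
(Equivalently: 2977 - 2^12 = 2977 - 4096 = -1119.)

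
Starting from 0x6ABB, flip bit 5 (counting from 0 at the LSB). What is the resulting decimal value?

27291

x = 110101010111011
bit 5 is currently 1; toggle it via x ^ (1 << 5) = x ^ 32
→ 110101010011011 = 27291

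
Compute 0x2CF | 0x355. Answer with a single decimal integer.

0x2CF = 1011001111
0x355 = 1101010101
 OR → 1111011111 = 991

991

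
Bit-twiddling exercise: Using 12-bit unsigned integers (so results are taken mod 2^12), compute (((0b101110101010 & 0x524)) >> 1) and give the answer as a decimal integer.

144

0b101110101010 = 101110101010
0x524 = 010100100100
→ & → 000100100000 = 288
→ >> 1 → 000010010000 = 144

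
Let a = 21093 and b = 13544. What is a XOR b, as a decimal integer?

21093 = 101001001100101
13544 = 011010011101000
XOR → 110011010001101 = 26253

26253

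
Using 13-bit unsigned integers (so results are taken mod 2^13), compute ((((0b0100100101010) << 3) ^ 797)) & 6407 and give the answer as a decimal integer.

0b0100100101010 = 0100100101010
→ << 3 (mod 2^13) → 0100101010000 = 2384
797 = 0001100011101
→ ^ → 0101001001101 = 2637
6407 = 1100100000111
→ & → 0100000000101 = 2053

2053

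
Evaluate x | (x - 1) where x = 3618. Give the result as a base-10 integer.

x = 111000100010 = 3618
x - 1 = 111000100001
OR    = 111000100011 = 3619
(x | (x - 1) sets all bits below the lowest set bit.)

3619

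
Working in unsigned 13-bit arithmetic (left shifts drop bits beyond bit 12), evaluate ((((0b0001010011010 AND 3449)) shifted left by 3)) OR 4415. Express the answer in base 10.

0b0001010011010 = 0001010011010
3449 = 0110101111001
→ AND → 0000000011000 = 24
→ shifted left by 3 (mod 2^13) → 0000011000000 = 192
4415 = 1000100111111
→ OR → 1000111111111 = 4607

4607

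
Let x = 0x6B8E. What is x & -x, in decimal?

2

x = 110101110001110 = 27534
-x (two's complement) = …001010001110010
AND   = 000000000000010 = 2
(x & -x isolates the lowest set bit of x.)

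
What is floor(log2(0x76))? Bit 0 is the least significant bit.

0x76 = 1110110
The topmost 1 is at position 6 (since 2^6 = 64 ≤ 118 < 128).

6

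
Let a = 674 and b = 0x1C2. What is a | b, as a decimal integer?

674 = 1010100010
0x1C2 = 0111000010
 OR → 1111100010 = 994

994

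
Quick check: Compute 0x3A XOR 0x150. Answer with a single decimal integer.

362

0x3A = 000111010
0x150 = 101010000
XOR → 101101010 = 362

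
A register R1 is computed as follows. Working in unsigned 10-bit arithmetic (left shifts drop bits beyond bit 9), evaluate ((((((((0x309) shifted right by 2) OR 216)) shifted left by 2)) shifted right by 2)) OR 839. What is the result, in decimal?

991

0x309 = 1100001001
→ shifted right by 2 → 0011000010 = 194
216 = 0011011000
→ OR → 0011011010 = 218
→ shifted left by 2 (mod 2^10) → 1101101000 = 872
→ shifted right by 2 → 0011011010 = 218
839 = 1101000111
→ OR → 1111011111 = 991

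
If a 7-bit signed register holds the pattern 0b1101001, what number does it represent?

-23

pattern = 1101001 (MSB is 1 ⇒ negative)
Invert: 0010110, add 1 → 0010111 = 23, so the value is -23.
(Equivalently: 105 - 2^7 = 105 - 128 = -23.)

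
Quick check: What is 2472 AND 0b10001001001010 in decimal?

2472 = 00100110101000
b = 10001001001010
AND → 00000000001000 = 8

8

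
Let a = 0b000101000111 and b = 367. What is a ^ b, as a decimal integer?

40

a = 101000111
367 = 101101111
XOR → 000101000 = 40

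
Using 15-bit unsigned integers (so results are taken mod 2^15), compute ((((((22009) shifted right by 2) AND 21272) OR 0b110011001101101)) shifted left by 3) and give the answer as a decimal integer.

22009 = 101010111111001
→ shifted right by 2 → 001010101111110 = 5502
21272 = 101001100011000
→ AND → 001000100011000 = 4376
0b110011001101101 = 110011001101101
→ OR → 111011101111101 = 30589
→ shifted left by 3 (mod 2^15) → 011101111101000 = 15336

15336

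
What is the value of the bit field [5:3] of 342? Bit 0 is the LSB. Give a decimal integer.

v = 000000101010110
Shift right by 3: 000000101010
Mask low 3 bits: 010 = 2

2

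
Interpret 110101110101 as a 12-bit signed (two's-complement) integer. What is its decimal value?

-651

pattern = 110101110101 (MSB is 1 ⇒ negative)
Invert: 001010001010, add 1 → 001010001011 = 651, so the value is -651.
(Equivalently: 3445 - 2^12 = 3445 - 4096 = -651.)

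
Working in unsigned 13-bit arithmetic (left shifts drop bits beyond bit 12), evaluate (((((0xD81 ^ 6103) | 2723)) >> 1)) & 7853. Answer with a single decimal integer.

3113

0xD81 = 0110110000001
6103 = 1011111010111
→ ^ → 1101001010110 = 6742
2723 = 0101010100011
→ | → 1101011110111 = 6903
→ >> 1 → 0110101111011 = 3451
7853 = 1111010101101
→ & → 0110000101001 = 3113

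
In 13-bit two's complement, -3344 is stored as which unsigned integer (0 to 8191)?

3344 in 13 bits: 0110100010000
Invert: 1001011101111
Add 1:  1001011110000 = 4848
(Check: 2^13 - 3344 = 8192 - 3344 = 4848.)

4848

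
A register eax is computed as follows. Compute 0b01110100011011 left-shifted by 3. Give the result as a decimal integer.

x = 0001110100011011
shift left by 3 → 1110100011011000 = 59608
(equivalently, 7451 × 2^3 = 7451 × 8)

59608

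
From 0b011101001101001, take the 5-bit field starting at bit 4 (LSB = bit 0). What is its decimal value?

6

v = 011101001101001
Shift right by 4: 01110100110
Mask low 5 bits: 00110 = 6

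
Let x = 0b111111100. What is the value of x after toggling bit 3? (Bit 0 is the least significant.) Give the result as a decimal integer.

500

x = 111111100
bit 3 is currently 1; toggle it via x ^ (1 << 3) = x ^ 8
→ 111110100 = 500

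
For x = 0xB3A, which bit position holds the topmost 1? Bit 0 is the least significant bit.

11

0xB3A = 101100111010
The topmost 1 is at position 11 (since 2^11 = 2048 ≤ 2874 < 4096).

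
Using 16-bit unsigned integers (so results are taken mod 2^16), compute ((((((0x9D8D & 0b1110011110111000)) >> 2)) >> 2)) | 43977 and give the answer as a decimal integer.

43993

0x9D8D = 1001110110001101
0b1110011110111000 = 1110011110111000
→ & → 1000010110001000 = 34184
→ >> 2 → 0010000101100010 = 8546
→ >> 2 → 0000100001011000 = 2136
43977 = 1010101111001001
→ | → 1010101111011001 = 43993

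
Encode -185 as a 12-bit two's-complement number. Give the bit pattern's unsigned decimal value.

3911

185 in 12 bits: 000010111001
Invert: 111101000110
Add 1:  111101000111 = 3911
(Check: 2^12 - 185 = 4096 - 185 = 3911.)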